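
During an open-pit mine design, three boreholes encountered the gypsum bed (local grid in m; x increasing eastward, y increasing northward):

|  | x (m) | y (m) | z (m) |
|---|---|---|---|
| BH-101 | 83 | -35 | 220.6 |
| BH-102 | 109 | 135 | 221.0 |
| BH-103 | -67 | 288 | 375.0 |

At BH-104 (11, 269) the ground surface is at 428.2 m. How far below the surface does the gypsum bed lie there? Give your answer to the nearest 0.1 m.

115.6 m

Let the plane be z = a·x + b·y + c.
BH-102−BH-101: 26a + 170b = 0.4;  BH-103−BH-101: −150a + 323b = 154.4.
Solving gives a = −0.77051, b = 0.12020.
Then c = 220.6 − a·83 − b·-35 = 288.76.
At (11, 269): z_contact = −8.48 + 32.33 + 288.76 = 312.62 m.
Depth below ground = 428.2 − 312.62 = 115.6 m.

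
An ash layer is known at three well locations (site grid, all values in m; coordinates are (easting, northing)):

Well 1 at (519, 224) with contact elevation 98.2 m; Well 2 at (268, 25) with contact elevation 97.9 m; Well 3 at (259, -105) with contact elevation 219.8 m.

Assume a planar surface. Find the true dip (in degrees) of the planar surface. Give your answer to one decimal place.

Let the plane be z = a·E + b·N + c.
Well 2−Well 1: −251a − 199b = −0.3;  Well 3−Well 1: −260a − 329b = 121.6.
Solving gives a = 0.78787, b = −0.99224.
Gradient magnitude |∇z| = √(a² + b²) = √(0.62074 + 0.98453) = 1.26699.
True dip = arctan(1.26699) = 51.7°, dipping toward NW (azimuth ≈ 322°).

51.7°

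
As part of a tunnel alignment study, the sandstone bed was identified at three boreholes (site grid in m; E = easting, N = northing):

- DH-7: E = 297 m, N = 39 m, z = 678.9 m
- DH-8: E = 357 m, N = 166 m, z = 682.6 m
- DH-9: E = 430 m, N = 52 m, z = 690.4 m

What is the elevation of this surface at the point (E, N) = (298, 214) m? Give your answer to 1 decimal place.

676.8 m

Two edge vectors: DH-7→DH-8 = (60, 127, 3.7), DH-7→DH-9 = (133, 13, 11.5).
Normal n = (DH-7→DH-8) × (DH-7→DH-9) = (1412.4, -197.9, -16111).
So ∂z/∂E = −n_x/n_z = 0.08767 and ∂z/∂N = −n_y/n_z = −0.01228.
Intercept c from DH-7: 678.9 − 26.04 + 0.48 = 653.34.
At (298, 214): z = 26.1 − 2.6 + 653.34 = 676.8 m.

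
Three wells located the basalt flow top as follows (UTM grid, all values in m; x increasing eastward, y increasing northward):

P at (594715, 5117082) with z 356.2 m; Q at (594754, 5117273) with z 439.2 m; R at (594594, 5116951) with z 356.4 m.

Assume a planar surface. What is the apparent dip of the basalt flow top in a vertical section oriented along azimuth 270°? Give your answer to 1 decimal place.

Two edge vectors: P→Q = (39, 191, 83), P→R = (-121, -131, 0.2).
Normal n = (P→Q) × (P→R) = (10911.2, -10050.8, 18002).
So ∂z/∂x = −n_x/n_z = −0.60611 and ∂z/∂y = −n_y/n_z = 0.55832.
Unit vector along 270° is (sin 270°, cos 270°) = (-1.0000, -0.0000).
Slope in that direction = a·(-1.0000) + b·(-0.0000) = 0.60611.
Apparent dip = arctan|0.60611| = 31.2° (true dip is 39.5°, so apparent ≤ true as expected).

31.2°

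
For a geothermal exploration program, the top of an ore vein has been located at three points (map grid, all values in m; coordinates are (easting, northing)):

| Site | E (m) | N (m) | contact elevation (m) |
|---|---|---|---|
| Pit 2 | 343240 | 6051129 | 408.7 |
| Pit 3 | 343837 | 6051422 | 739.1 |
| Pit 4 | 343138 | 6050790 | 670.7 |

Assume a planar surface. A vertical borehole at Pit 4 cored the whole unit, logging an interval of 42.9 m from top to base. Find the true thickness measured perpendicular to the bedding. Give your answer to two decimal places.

23.22 m

Let the plane be z = a·E + b·N + c.
Pit 3−Pit 2: 597a + 293b = 330.4;  Pit 4−Pit 2: −102a − 339b = 262.
Solving gives a = 1.09435, b = −1.10213.
|∇z| = √(a²+b²) = 1.55316, so dip δ = arctan(1.55316) = 57.22°.
True thickness = vertical thickness × cos δ = 42.9 × cos 57.22° = 23.22 m.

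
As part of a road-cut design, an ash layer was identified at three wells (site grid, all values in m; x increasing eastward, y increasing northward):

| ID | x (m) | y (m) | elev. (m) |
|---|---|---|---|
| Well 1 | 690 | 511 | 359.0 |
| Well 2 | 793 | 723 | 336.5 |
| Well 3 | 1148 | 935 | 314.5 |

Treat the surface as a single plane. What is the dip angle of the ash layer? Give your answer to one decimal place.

6.1°

Two edge vectors: Well 1→Well 2 = (103, 212, -22.5), Well 1→Well 3 = (458, 424, -44.5).
Normal n = (Well 1→Well 2) × (Well 1→Well 3) = (106, -5721.5, -53424).
So ∂z/∂x = −n_x/n_z = 0.00198 and ∂z/∂y = −n_y/n_z = −0.10710.
Gradient magnitude |∇z| = √(a² + b²) = √(0.00000 + 0.01147) = 0.10711.
True dip = arctan(0.10711) = 6.1°, dipping toward N (azimuth ≈ 359°).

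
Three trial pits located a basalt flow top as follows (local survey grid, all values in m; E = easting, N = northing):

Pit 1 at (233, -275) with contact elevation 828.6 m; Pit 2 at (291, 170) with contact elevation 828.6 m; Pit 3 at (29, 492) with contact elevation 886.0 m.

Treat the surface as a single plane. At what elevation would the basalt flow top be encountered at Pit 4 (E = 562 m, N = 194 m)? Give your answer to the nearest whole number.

Let the plane be z = a·E + b·N + c.
Pit 2−Pit 1: 58a + 445b = 0;  Pit 3−Pit 1: −204a + 767b = 57.4.
Solving gives a = −0.18884, b = 0.02461.
Then c = 828.6 − a·233 − b·-275 = 879.37.
At (562, 194): z = −106.1 + 4.8 + 879.37 = 778.0 m.

778 m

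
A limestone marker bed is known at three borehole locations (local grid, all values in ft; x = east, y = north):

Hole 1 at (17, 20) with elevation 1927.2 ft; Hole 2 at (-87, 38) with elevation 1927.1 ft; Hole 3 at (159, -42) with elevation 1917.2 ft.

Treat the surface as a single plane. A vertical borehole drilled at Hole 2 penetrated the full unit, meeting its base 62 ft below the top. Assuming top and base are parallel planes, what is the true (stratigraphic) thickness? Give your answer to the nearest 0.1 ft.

59.8 ft

Two edge vectors: Hole 1→Hole 2 = (-104, 18, -0.1), Hole 1→Hole 3 = (142, -62, -10).
Normal n = (Hole 1→Hole 2) × (Hole 1→Hole 3) = (-186.2, -1054.2, 3892).
So ∂z/∂x = −n_x/n_z = 0.04784 and ∂z/∂y = −n_y/n_z = 0.27086.
|∇z| = √(a²+b²) = 0.27506, so dip δ = arctan(0.27506) = 15.38°.
True thickness = vertical thickness × cos δ = 62 × cos 15.38° = 59.8 ft.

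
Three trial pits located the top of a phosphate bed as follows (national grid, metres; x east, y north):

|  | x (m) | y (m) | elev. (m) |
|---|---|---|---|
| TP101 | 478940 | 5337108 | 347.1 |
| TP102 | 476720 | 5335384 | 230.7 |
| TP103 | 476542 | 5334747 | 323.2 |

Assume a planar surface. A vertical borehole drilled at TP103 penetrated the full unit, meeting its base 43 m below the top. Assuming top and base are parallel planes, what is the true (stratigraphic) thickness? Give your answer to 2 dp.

41.26 m

Let the plane be z = a·x + b·y + c.
TP102−TP101: −2220a − 1724b = −116.4;  TP103−TP101: −2398a − 2361b = −23.9.
Solving gives a = 0.21098, b = −0.20417.
|∇z| = √(a²+b²) = 0.29360, so dip δ = arctan(0.29360) = 16.36°.
True thickness = vertical thickness × cos δ = 43 × cos 16.36° = 41.26 m.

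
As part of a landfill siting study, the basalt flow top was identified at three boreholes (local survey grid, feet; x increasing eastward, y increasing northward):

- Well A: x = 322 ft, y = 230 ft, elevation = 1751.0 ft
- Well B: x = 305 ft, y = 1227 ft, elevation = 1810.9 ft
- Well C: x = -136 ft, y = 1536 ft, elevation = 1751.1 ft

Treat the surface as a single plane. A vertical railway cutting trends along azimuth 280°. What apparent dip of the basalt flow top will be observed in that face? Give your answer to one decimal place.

Two edge vectors: Well A→Well B = (-17, 997, 59.9), Well A→Well C = (-458, 1306, 0.1).
Normal n = (Well A→Well B) × (Well A→Well C) = (-78129.7, -27432.5, 434424).
So ∂z/∂x = −n_x/n_z = 0.17985 and ∂z/∂y = −n_y/n_z = 0.06315.
Unit vector along 280° is (sin 280°, cos 280°) = (-0.9848, 0.1736).
Slope in that direction = a·(-0.9848) + b·(0.1736) = −0.16615.
Apparent dip = arctan|0.16615| = 9.4° (true dip is 10.8°, so apparent ≤ true as expected).

9.4°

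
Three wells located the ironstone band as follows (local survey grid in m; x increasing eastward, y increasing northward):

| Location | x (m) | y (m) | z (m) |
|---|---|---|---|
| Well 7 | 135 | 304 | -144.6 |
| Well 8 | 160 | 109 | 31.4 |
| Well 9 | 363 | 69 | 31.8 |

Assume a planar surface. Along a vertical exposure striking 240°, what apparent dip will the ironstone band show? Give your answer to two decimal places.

31.76°

Two edge vectors: Well 7→Well 8 = (25, -195, 176), Well 7→Well 9 = (228, -235, 176.4).
Normal n = (Well 7→Well 8) × (Well 7→Well 9) = (6962, 35718, 38585).
So ∂z/∂x = −n_x/n_z = −0.18043 and ∂z/∂y = −n_y/n_z = −0.92570.
Unit vector along 240° is (sin 240°, cos 240°) = (-0.8660, -0.5000).
Slope in that direction = a·(-0.8660) + b·(-0.5000) = 0.61911.
Apparent dip = arctan|0.61911| = 31.76° (true dip is 43.3°, so apparent ≤ true as expected).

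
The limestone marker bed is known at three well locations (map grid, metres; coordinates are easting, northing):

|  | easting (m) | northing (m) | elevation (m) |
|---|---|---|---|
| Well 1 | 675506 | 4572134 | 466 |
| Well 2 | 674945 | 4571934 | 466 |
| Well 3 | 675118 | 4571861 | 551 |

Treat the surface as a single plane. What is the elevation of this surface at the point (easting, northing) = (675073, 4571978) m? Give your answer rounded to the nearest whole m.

467 m

Two edge vectors: Well 1→Well 2 = (-561, -200, 0), Well 1→Well 3 = (-388, -273, 85).
Normal n = (Well 1→Well 2) × (Well 1→Well 3) = (-17000, 47685, 75553).
So ∂z/∂easting = −n_x/n_z = 0.22500761 and ∂z/∂northing = −n_y/n_z = −0.63114635.
Intercept c from Well 1: 466 − 151993.99 + 2885685.67 = 2734157.68.
At (675073, 4571978): z = 151896.6 − 2885587.2 + 2734157.68 = 467.0 m.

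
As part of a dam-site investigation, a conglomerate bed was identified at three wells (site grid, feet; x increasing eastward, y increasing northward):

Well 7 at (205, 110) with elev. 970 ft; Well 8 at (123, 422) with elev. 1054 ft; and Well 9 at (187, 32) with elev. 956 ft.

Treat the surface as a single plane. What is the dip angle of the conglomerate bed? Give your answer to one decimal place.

16.0°

Two edge vectors: Well 7→Well 8 = (-82, 312, 84), Well 7→Well 9 = (-18, -78, -14).
Normal n = (Well 7→Well 8) × (Well 7→Well 9) = (2184, -2660, 12012).
So ∂z/∂x = −n_x/n_z = −0.18182 and ∂z/∂y = −n_y/n_z = 0.22145.
Gradient magnitude |∇z| = √(a² + b²) = √(0.03306 + 0.04904) = 0.28652.
True dip = arctan(0.28652) = 16.0°, dipping toward SE (azimuth ≈ 141°).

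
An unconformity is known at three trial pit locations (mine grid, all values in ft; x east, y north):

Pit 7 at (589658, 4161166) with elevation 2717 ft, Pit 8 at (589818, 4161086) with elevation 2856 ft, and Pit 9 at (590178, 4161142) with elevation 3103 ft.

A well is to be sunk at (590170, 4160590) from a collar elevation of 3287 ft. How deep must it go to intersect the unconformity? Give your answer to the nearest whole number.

Let the plane be z = a·x + b·y + c.
Pit 8−Pit 7: 160a − 80b = 139;  Pit 9−Pit 7: 520a − 24b = 386.
Solving gives a = 0.72944915, b = −0.27860169.
Then c = 2717 − a·589658 − b·4161166 = 731899.37.
At (590170, 4160590): z_contact = 430499.0 − 1159147.4 + 731899.37 = 3251.0 ft.
Depth below ground = 3287 − 3251.0 = 36 ft.

36 ft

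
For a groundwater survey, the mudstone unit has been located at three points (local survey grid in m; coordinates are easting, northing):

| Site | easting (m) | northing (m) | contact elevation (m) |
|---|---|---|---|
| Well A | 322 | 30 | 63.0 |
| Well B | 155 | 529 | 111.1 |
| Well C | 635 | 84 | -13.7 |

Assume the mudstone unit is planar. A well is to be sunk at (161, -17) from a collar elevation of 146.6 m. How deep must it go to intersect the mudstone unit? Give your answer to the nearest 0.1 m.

Let the plane be z = a·easting + b·northing + c.
Well B−Well A: −167a + 499b = 48.1;  Well C−Well A: 313a + 54b = −76.7.
Solving gives a = −0.24739, b = 0.01360.
Then c = 63 − a·322 − b·30 = 142.25.
At (161, -17): z_contact = −39.83 − 0.23 + 142.25 = 102.19 m.
Depth below ground = 146.6 − 102.19 = 44.4 m.

44.4 m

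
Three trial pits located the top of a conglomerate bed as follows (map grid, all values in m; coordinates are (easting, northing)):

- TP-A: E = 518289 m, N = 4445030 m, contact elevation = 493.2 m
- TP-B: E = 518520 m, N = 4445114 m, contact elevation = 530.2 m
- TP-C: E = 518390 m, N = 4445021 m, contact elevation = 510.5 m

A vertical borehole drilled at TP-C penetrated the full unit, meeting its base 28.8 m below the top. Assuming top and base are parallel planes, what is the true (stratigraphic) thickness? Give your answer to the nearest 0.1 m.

Let the plane be z = a·E + b·N + c.
TP-B−TP-A: 231a + 84b = 37;  TP-C−TP-A: 101a − 9b = 17.3.
Solving gives a = 0.16910, b = −0.02455.
|∇z| = √(a²+b²) = 0.17087, so dip δ = arctan(0.17087) = 9.70°.
True thickness = vertical thickness × cos δ = 28.8 × cos 9.70° = 28.4 m.

28.4 m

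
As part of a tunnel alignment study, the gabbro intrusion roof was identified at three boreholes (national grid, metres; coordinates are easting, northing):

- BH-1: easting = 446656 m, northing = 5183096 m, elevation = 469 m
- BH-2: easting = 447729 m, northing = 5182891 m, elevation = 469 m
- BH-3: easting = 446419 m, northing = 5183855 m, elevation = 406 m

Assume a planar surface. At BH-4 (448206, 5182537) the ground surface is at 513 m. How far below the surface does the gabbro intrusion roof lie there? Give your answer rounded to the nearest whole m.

21 m

Two edge vectors: BH-1→BH-2 = (1073, -205, 0), BH-1→BH-3 = (-237, 759, -63).
Normal n = (BH-1→BH-2) × (BH-1→BH-3) = (12915, 67599, 765822).
So ∂z/∂easting = −n_x/n_z = −0.01686423 and ∂z/∂northing = −n_y/n_z = −0.08826986.
Intercept c from BH-1: 469 + 7532.51 + 457511.15 = 465512.66.
At (448206, 5182537): z_contact = −7558.7 − 457461.8 + 465512.66 = 492.2 m.
Depth below ground = 513 − 492.2 = 21 m.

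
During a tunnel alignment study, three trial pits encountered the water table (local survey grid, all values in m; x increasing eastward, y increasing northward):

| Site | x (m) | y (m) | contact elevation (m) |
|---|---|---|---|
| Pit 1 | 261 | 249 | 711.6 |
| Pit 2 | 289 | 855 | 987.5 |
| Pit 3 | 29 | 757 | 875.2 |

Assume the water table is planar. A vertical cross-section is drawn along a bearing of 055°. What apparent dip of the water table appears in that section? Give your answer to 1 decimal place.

Two edge vectors: Pit 1→Pit 2 = (28, 606, 275.9), Pit 1→Pit 3 = (-232, 508, 163.6).
Normal n = (Pit 1→Pit 2) × (Pit 1→Pit 3) = (-41015.6, -68589.6, 154816).
So ∂z/∂x = −n_x/n_z = 0.26493 and ∂z/∂y = −n_y/n_z = 0.44304.
Unit vector along 055° is (sin 55°, cos 55°) = (0.8192, 0.5736).
Slope in that direction = a·(0.8192) + b·(0.5736) = 0.47114.
Apparent dip = arctan|0.47114| = 25.2° (true dip is 27.3°, so apparent ≤ true as expected).

25.2°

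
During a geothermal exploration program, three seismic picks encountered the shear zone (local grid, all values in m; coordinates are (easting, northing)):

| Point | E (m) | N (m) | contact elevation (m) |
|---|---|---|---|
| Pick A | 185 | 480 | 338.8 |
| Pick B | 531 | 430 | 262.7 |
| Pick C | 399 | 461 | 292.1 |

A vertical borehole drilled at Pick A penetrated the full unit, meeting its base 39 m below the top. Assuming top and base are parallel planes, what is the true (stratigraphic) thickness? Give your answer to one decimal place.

Two edge vectors: Pick A→Pick B = (346, -50, -76.1), Pick A→Pick C = (214, -19, -46.7).
Normal n = (Pick A→Pick B) × (Pick A→Pick C) = (889.1, -127.2, 4126).
So ∂z/∂E = −n_x/n_z = −0.21549 and ∂z/∂N = −n_y/n_z = 0.03083.
|∇z| = √(a²+b²) = 0.21768, so dip δ = arctan(0.21768) = 12.28°.
True thickness = vertical thickness × cos δ = 39 × cos 12.28° = 38.1 m.

38.1 m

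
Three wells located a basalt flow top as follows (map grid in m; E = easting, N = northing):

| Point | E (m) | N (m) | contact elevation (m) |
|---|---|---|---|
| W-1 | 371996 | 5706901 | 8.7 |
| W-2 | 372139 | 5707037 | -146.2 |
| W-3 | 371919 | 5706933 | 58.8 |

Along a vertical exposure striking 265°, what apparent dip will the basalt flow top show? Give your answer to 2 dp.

Two edge vectors: W-1→W-2 = (143, 136, -154.9), W-1→W-3 = (-77, 32, 50.1).
Normal n = (W-1→W-2) × (W-1→W-3) = (11770.4, 4763, 15048).
So ∂z/∂E = −n_x/n_z = −0.78219 and ∂z/∂N = −n_y/n_z = −0.31652.
Unit vector along 265° is (sin 265°, cos 265°) = (-0.9962, -0.0872).
Slope in that direction = a·(-0.9962) + b·(-0.0872) = 0.80680.
Apparent dip = arctan|0.80680| = 38.90° (true dip is 40.2°, so apparent ≤ true as expected).

38.90°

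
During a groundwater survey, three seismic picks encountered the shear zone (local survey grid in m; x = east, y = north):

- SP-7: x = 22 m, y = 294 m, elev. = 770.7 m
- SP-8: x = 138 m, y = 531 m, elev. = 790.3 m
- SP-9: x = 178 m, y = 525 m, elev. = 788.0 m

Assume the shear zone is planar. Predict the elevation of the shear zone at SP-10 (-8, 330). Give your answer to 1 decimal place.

Let the plane be z = a·x + b·y + c.
SP-8−SP-7: 116a + 237b = 19.6;  SP-9−SP-7: 156a + 231b = 17.3.
Solving gives a = −0.04201, b = 0.10326.
Then c = 770.7 − a·22 − b·294 = 741.27.
At (-8, 330): z = 0.3 + 34.1 + 741.27 = 775.7 m.

775.7 m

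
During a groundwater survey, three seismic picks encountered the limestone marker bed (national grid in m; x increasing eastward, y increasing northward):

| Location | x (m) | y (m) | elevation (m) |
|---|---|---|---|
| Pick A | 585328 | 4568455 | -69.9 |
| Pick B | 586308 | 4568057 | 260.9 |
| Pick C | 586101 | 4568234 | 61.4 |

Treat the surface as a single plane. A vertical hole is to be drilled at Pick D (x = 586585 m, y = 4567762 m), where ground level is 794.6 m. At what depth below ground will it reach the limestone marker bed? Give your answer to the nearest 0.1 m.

185.6 m

Let the plane be z = a·x + b·y + c.
Pick B−Pick A: 980a − 398b = 330.8;  Pick C−Pick A: 773a − 221b = 131.3.
Solving gives a = −0.228928124, b = −1.394848145.
Then c = -69.9 − a·585328 − b·4568455 = 6506229.13.
At (586585, 4567762): z_contact = −134285.80 − 6371334.35 + 6506229.13 = 608.97 m.
Depth below ground = 794.6 − 608.97 = 185.6 m.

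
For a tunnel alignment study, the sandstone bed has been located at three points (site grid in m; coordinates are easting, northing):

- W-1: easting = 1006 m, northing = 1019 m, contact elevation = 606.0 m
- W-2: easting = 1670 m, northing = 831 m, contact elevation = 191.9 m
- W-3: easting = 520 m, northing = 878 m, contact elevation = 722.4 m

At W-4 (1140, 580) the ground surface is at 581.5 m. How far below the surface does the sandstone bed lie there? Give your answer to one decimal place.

Let the plane be z = a·easting + b·northing + c.
W-2−W-1: 664a − 188b = −414.1;  W-3−W-1: −486a − 141b = 116.4.
Solving gives a = −0.433918, b = 0.670099.
Then c = 606 − a·1006 − b·1019 = 359.69.
At (1140, 580): z_contact = −494.67 + 388.66 + 359.69 = 253.68 m.
Depth below ground = 581.5 − 253.68 = 327.8 m.

327.8 m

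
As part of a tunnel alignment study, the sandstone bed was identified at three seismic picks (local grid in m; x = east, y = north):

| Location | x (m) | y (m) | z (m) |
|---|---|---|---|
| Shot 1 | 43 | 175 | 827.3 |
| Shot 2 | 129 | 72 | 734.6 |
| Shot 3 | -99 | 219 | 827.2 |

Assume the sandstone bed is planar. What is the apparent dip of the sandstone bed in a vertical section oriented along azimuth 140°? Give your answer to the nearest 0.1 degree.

Two edge vectors: Shot 1→Shot 2 = (86, -103, -92.7), Shot 1→Shot 3 = (-142, 44, -0.1).
Normal n = (Shot 1→Shot 2) × (Shot 1→Shot 3) = (4089.1, 13172, -10842).
So ∂z/∂x = −n_x/n_z = 0.37715 and ∂z/∂y = −n_y/n_z = 1.21490.
Unit vector along 140° is (sin 140°, cos 140°) = (0.6428, -0.7660).
Slope in that direction = a·(0.6428) + b·(-0.7660) = −0.68824.
Apparent dip = arctan|0.68824| = 34.5° (true dip is 51.8°, so apparent ≤ true as expected).

34.5°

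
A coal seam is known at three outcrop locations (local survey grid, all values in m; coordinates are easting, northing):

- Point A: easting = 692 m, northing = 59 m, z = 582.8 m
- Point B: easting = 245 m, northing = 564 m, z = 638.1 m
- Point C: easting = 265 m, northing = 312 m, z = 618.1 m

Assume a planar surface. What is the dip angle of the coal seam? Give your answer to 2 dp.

4.86°

Two edge vectors: Point A→Point B = (-447, 505, 55.3), Point A→Point C = (-427, 253, 35.3).
Normal n = (Point A→Point B) × (Point A→Point C) = (3835.6, -7834, 102544).
So ∂z/∂easting = −n_x/n_z = −0.03740 and ∂z/∂northing = −n_y/n_z = 0.07640.
Gradient magnitude |∇z| = √(a² + b²) = √(0.00140 + 0.00584) = 0.08506.
True dip = arctan(0.08506) = 4.86°, dipping toward SSE (azimuth ≈ 154°).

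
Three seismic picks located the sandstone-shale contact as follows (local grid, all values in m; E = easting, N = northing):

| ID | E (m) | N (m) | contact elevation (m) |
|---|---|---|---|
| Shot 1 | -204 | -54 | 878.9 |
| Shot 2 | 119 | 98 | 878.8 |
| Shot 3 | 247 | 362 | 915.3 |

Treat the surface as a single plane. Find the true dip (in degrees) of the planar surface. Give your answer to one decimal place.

11.2°

Two edge vectors: Shot 1→Shot 2 = (323, 152, -0.1), Shot 1→Shot 3 = (451, 416, 36.4).
Normal n = (Shot 1→Shot 2) × (Shot 1→Shot 3) = (5574.4, -11802.3, 65816).
So ∂z/∂E = −n_x/n_z = −0.08470 and ∂z/∂N = −n_y/n_z = 0.17932.
Gradient magnitude |∇z| = √(a² + b²) = √(0.00717 + 0.03216) = 0.19832.
True dip = arctan(0.19832) = 11.2°, dipping toward SSE (azimuth ≈ 155°).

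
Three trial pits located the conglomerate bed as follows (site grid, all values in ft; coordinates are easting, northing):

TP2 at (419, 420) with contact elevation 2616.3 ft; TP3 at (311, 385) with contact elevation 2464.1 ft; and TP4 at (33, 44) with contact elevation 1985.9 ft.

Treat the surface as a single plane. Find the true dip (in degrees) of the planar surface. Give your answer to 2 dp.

53.32°

Let the plane be z = a·easting + b·northing + c.
TP3−TP2: −108a − 35b = −152.2;  TP4−TP2: −386a − 376b = −630.4.
Solving gives a = 1.29763, b = 0.34445.
Gradient magnitude |∇z| = √(a² + b²) = √(1.68385 + 0.11865) = 1.34257.
True dip = arctan(1.34257) = 53.32°, dipping toward WSW (azimuth ≈ 255°).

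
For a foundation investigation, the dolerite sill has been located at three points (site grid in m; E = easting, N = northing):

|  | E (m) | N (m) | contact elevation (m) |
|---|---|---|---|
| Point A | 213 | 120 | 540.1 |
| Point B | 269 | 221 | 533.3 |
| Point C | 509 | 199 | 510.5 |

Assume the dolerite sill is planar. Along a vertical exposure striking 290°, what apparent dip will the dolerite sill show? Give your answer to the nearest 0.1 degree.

Two edge vectors: Point A→Point B = (56, 101, -6.8), Point A→Point C = (296, 79, -29.6).
Normal n = (Point A→Point B) × (Point A→Point C) = (-2452.4, -355.2, -25472).
So ∂z/∂E = −n_x/n_z = −0.09628 and ∂z/∂N = −n_y/n_z = −0.01394.
Unit vector along 290° is (sin 290°, cos 290°) = (-0.9397, 0.3420).
Slope in that direction = a·(-0.9397) + b·(0.3420) = 0.08570.
Apparent dip = arctan|0.08570| = 4.9° (true dip is 5.6°, so apparent ≤ true as expected).

4.9°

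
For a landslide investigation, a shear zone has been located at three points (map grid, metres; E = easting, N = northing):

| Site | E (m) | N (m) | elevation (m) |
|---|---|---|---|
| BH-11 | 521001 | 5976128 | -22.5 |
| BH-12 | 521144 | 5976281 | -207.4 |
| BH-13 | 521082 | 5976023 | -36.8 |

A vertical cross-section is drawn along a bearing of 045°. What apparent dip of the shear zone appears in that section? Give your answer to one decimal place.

41.7°

Two edge vectors: BH-11→BH-12 = (143, 153, -184.9), BH-11→BH-13 = (81, -105, -14.3).
Normal n = (BH-11→BH-12) × (BH-11→BH-13) = (-21602.4, -12932, -27408).
So ∂z/∂E = −n_x/n_z = −0.78818 and ∂z/∂N = −n_y/n_z = −0.47183.
Unit vector along 045° is (sin 45°, cos 45°) = (0.7071, 0.7071).
Slope in that direction = a·(0.7071) + b·(0.7071) = −0.89096.
Apparent dip = arctan|0.89096| = 41.7° (true dip is 42.6°, so apparent ≤ true as expected).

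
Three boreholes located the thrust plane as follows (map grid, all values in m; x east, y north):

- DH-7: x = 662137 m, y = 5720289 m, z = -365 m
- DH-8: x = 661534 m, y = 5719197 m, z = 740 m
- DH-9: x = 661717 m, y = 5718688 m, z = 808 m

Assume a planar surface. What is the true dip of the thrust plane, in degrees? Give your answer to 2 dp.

47.10°

Two edge vectors: DH-7→DH-8 = (-603, -1092, 1105), DH-7→DH-9 = (-420, -1601, 1173).
Normal n = (DH-7→DH-8) × (DH-7→DH-9) = (488189, 243219, 506763).
So ∂z/∂x = −n_x/n_z = −0.96335 and ∂z/∂y = −n_y/n_z = −0.47995.
Gradient magnitude |∇z| = √(a² + b²) = √(0.92804 + 0.23035) = 1.07628.
True dip = arctan(1.07628) = 47.10°, dipping toward ENE (azimuth ≈ 064°).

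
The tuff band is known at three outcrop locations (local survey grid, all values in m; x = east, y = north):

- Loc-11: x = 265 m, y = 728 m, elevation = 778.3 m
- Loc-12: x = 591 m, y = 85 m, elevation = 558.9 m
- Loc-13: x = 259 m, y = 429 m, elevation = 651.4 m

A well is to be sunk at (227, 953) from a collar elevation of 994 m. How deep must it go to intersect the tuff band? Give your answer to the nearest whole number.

127 m

Two edge vectors: Loc-11→Loc-12 = (326, -643, -219.4), Loc-11→Loc-13 = (-6, -299, -126.9).
Normal n = (Loc-11→Loc-12) × (Loc-11→Loc-13) = (15996.1, 42685.8, -101332).
So ∂z/∂x = −n_x/n_z = 0.15786 and ∂z/∂y = −n_y/n_z = 0.42125.
Intercept c from Loc-11: 778.3 − 41.83 − 306.67 = 429.80.
At (227, 953): z_contact = 35.8 + 401.4 + 429.80 = 867.1 m.
Depth below ground = 994 − 867.1 = 127 m.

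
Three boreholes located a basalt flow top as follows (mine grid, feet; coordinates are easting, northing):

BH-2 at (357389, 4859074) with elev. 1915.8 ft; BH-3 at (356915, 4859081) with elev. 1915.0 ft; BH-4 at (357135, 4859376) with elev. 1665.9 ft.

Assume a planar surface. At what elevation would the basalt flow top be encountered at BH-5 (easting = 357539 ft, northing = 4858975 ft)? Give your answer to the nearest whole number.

Let the plane be z = a·easting + b·northing + c.
BH-3−BH-2: −474a + 7b = −0.8;  BH-4−BH-2: −254a + 302b = −249.9.
Solving gives a = −0.01066492, b = −0.83645328.
Then c = 1915.8 − a·357389 − b·4859074 = 4070115.70.
At (357539, 4858975): z = −3813.1 − 4064305.6 + 4070115.70 = 1997.0 ft.

1997 ft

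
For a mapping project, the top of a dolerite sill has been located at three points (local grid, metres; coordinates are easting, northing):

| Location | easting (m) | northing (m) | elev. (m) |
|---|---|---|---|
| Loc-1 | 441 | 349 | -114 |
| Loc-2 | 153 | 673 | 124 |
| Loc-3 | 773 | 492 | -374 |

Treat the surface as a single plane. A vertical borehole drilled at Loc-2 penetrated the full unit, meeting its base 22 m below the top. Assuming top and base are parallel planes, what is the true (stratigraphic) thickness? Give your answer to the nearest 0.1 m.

Two edge vectors: Loc-1→Loc-2 = (-288, 324, 238), Loc-1→Loc-3 = (332, 143, -260).
Normal n = (Loc-1→Loc-2) × (Loc-1→Loc-3) = (-118274, 4136, -148752).
So ∂z/∂easting = −n_x/n_z = −0.79511 and ∂z/∂northing = −n_y/n_z = 0.02780.
|∇z| = √(a²+b²) = 0.79559, so dip δ = arctan(0.79559) = 38.51°.
True thickness = vertical thickness × cos δ = 22 × cos 38.51° = 17.2 m.

17.2 m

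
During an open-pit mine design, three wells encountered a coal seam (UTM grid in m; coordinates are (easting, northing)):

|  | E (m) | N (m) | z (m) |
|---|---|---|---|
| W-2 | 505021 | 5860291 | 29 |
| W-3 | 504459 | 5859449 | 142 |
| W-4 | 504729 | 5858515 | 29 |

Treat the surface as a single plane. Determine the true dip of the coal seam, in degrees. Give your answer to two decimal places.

15.13°

Two edge vectors: W-2→W-3 = (-562, -842, 113), W-2→W-4 = (-292, -1776, 0).
Normal n = (W-2→W-3) × (W-2→W-4) = (200688, -32996, 752248).
So ∂z/∂E = −n_x/n_z = −0.26678 and ∂z/∂N = −n_y/n_z = 0.04386.
Gradient magnitude |∇z| = √(a² + b²) = √(0.07117 + 0.00192) = 0.27037.
True dip = arctan(0.27037) = 15.13°, dipping toward E (azimuth ≈ 099°).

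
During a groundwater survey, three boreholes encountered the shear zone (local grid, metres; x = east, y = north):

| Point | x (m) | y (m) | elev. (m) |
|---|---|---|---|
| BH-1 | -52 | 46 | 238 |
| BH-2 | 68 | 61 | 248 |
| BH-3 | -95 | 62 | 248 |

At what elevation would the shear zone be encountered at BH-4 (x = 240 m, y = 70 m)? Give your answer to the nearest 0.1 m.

Let the plane be z = a·x + b·y + c.
BH-2−BH-1: 120a + 15b = 10;  BH-3−BH-1: −43a + 16b = 10.
Solving gives a = 0.00390, b = 0.63548.
Then c = 238 − a·-52 − b·46 = 208.97.
At (240, 70): z = 0.9 + 44.5 + 208.97 = 254.4 m.

254.4 m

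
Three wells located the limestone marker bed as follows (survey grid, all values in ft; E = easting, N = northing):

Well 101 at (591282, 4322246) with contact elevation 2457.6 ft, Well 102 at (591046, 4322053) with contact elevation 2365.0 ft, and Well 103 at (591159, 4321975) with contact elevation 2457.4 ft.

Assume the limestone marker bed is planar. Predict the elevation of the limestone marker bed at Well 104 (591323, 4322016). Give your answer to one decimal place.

2548.0 ft

Let the plane be z = a·E + b·N + c.
Well 102−Well 101: −236a − 193b = −92.6;  Well 103−Well 101: −123a − 271b = −0.2.
Solving gives a = 0.623020116, b = −0.282034960.
Then c = 2457.6 − a·591282 − b·4322246 = 853101.50.
At (591323, 4322016): z = 368406.1 − 1218959.6 + 853101.50 = 2548.0 ft.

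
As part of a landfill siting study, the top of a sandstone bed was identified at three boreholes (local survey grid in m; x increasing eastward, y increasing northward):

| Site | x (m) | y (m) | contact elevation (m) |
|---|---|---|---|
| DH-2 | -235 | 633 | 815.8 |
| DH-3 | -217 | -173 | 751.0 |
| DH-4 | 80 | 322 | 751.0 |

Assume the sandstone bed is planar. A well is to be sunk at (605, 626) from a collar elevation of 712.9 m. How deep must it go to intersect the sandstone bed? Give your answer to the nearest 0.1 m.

Two edge vectors: DH-2→DH-3 = (18, -806, -64.8), DH-2→DH-4 = (315, -311, -64.8).
Normal n = (DH-2→DH-3) × (DH-2→DH-4) = (32076, -19245.6, 248292).
So ∂z/∂x = −n_x/n_z = −0.12919 and ∂z/∂y = −n_y/n_z = 0.07751.
Intercept c from DH-2: 815.8 − 30.36 − 49.07 = 736.38.
At (605, 626): z_contact = −78.16 + 48.52 + 736.38 = 706.74 m.
Depth below ground = 712.9 − 706.74 = 6.2 m.

6.2 m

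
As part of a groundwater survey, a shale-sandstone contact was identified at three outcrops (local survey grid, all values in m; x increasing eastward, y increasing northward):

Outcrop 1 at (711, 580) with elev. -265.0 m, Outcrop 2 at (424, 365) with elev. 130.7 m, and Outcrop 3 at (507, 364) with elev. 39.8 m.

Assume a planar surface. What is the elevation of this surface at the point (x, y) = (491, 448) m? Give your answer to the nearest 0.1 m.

26.1 m

Two edge vectors: Outcrop 1→Outcrop 2 = (-287, -215, 395.7), Outcrop 1→Outcrop 3 = (-204, -216, 304.8).
Normal n = (Outcrop 1→Outcrop 2) × (Outcrop 1→Outcrop 3) = (19939.2, 6754.8, 18132).
So ∂z/∂x = −n_x/n_z = −1.09967 and ∂z/∂y = −n_y/n_z = −0.37253.
Intercept c from Outcrop 1: -265 + 781.86 + 216.07 = 732.93.
At (491, 448): z = −539.9 − 166.9 + 732.93 = 26.1 m.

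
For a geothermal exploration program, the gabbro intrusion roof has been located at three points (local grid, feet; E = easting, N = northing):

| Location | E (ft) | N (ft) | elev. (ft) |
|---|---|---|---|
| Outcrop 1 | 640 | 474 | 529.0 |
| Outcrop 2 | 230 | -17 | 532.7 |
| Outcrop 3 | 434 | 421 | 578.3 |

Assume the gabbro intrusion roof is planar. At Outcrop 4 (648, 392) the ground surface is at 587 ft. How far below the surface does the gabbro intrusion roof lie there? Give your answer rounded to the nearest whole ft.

81 ft

Two edge vectors: Outcrop 1→Outcrop 2 = (-410, -491, 3.7), Outcrop 1→Outcrop 3 = (-206, -53, 49.3).
Normal n = (Outcrop 1→Outcrop 2) × (Outcrop 1→Outcrop 3) = (-24010.2, 19450.8, -79416).
So ∂z/∂E = −n_x/n_z = −0.30233 and ∂z/∂N = −n_y/n_z = 0.24492.
Intercept c from Outcrop 1: 529 + 193.49 − 116.09 = 606.40.
At (648, 392): z_contact = −195.9 + 96.0 + 606.40 = 506.5 ft.
Depth below ground = 587 − 506.5 = 81 ft.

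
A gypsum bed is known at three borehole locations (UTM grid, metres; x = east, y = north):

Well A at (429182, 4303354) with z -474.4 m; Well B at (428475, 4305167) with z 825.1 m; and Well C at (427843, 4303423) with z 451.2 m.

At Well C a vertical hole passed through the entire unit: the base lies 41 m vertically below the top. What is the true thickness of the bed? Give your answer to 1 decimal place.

31.9 m

Two edge vectors: Well A→Well B = (-707, 1813, 1299.5), Well A→Well C = (-1339, 69, 925.6).
Normal n = (Well A→Well B) × (Well A→Well C) = (1588447.3, -1085631.3, 2378824).
So ∂z/∂x = −n_x/n_z = −0.66774 and ∂z/∂y = −n_y/n_z = 0.45637.
|∇z| = √(a²+b²) = 0.80880, so dip δ = arctan(0.80880) = 38.97°.
True thickness = vertical thickness × cos δ = 41 × cos 38.97° = 31.9 m.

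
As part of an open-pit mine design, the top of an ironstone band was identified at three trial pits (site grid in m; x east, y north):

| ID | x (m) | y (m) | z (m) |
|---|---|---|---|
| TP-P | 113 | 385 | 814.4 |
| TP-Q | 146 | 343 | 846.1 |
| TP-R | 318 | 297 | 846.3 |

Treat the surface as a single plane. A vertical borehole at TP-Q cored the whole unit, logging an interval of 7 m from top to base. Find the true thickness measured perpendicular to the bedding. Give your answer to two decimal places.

Let the plane be z = a·x + b·y + c.
TP-Q−TP-P: 33a − 42b = 31.7;  TP-R−TP-P: 205a − 88b = 31.9.
Solving gives a = −0.25408, b = −0.95440.
|∇z| = √(a²+b²) = 0.98764, so dip δ = arctan(0.98764) = 44.64°.
True thickness = vertical thickness × cos δ = 7 × cos 44.64° = 4.98 m.

4.98 m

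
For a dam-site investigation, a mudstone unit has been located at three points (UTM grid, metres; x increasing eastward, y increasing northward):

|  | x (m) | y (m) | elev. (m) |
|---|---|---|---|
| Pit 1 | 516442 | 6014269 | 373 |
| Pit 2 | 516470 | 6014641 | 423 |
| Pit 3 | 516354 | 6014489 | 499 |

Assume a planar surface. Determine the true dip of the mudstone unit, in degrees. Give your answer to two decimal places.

43.37°

Two edge vectors: Pit 1→Pit 2 = (28, 372, 50), Pit 1→Pit 3 = (-88, 220, 126).
Normal n = (Pit 1→Pit 2) × (Pit 1→Pit 3) = (35872, -7928, 38896).
So ∂z/∂x = −n_x/n_z = −0.92225 and ∂z/∂y = −n_y/n_z = 0.20383.
Gradient magnitude |∇z| = √(a² + b²) = √(0.85055 + 0.04154) = 0.94451.
True dip = arctan(0.94451) = 43.37°, dipping toward ESE (azimuth ≈ 102°).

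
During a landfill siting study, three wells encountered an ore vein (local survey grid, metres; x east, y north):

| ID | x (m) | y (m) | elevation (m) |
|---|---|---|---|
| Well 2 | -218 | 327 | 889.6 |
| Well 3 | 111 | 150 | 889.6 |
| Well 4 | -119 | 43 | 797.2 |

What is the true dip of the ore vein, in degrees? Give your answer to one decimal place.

24.5°

Let the plane be z = a·x + b·y + c.
Well 3−Well 2: 329a − 177b = 0;  Well 4−Well 2: 99a − 284b = −92.4.
Solving gives a = 0.21544, b = 0.40045.
Gradient magnitude |∇z| = √(a² + b²) = √(0.04641 + 0.16036) = 0.45473.
True dip = arctan(0.45473) = 24.5°, dipping toward SSW (azimuth ≈ 208°).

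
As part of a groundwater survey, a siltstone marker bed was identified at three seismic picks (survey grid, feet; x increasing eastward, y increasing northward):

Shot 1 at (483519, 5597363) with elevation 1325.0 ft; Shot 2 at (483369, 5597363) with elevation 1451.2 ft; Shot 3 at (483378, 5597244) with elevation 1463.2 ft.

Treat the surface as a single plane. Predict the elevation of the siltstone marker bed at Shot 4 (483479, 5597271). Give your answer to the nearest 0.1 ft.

Let the plane be z = a·x + b·y + c.
Shot 2−Shot 1: −150a + 0b = 126.2;  Shot 3−Shot 1: −141a − 119b = 138.2.
Solving gives a = −0.841333333, b = −0.164470588.
Then c = 1325 − a·483519 − b·5597363 = 1328727.24.
At (483479, 5597271): z = −406767.0 − 920586.5 + 1328727.24 = 1373.8 ft.

1373.8 ft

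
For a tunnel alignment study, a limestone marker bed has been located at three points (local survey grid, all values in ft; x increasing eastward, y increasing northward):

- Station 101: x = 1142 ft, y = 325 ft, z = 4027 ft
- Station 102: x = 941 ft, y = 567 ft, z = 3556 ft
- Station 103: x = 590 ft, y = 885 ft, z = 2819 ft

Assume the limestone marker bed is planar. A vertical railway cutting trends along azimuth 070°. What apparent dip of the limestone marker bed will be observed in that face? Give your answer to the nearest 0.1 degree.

44.9°

Let the plane be z = a·x + b·y + c.
Station 102−Station 101: −201a + 242b = −471;  Station 103−Station 101: −552a + 560b = −1208.
Solving gives a = 1.35921, b = −0.81735.
Unit vector along 070° is (sin 70°, cos 70°) = (0.9397, 0.3420).
Slope in that direction = a·(0.9397) + b·(0.3420) = 0.99769.
Apparent dip = arctan|0.99769| = 44.9° (true dip is 57.8°, so apparent ≤ true as expected).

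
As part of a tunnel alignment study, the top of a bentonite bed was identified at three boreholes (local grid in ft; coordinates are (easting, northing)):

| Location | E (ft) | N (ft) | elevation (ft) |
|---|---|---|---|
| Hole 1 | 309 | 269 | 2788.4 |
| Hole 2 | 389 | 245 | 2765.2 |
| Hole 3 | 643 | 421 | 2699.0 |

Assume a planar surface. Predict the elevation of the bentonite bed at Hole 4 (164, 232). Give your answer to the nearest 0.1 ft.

2828.1 ft

Let the plane be z = a·E + b·N + c.
Hole 2−Hole 1: 80a − 24b = −23.2;  Hole 3−Hole 1: 334a + 152b = −89.4.
Solving gives a = −0.28113, b = 0.02958.
Then c = 2788.4 − a·309 − b·269 = 2867.31.
At (164, 232): z = −46.1 + 6.9 + 2867.31 = 2828.1 ft.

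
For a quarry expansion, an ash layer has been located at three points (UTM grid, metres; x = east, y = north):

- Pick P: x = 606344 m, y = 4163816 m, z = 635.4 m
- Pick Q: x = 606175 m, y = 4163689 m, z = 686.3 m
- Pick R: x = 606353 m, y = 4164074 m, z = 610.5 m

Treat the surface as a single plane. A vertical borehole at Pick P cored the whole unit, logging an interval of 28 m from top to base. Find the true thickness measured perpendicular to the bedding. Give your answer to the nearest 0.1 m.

27.2 m

Let the plane be z = a·x + b·y + c.
Pick Q−Pick P: −169a − 127b = 50.9;  Pick R−Pick P: 9a + 258b = −24.9.
Solving gives a = −0.23481, b = −0.08832.
|∇z| = √(a²+b²) = 0.25087, so dip δ = arctan(0.25087) = 14.08°.
True thickness = vertical thickness × cos δ = 28 × cos 14.08° = 27.2 m.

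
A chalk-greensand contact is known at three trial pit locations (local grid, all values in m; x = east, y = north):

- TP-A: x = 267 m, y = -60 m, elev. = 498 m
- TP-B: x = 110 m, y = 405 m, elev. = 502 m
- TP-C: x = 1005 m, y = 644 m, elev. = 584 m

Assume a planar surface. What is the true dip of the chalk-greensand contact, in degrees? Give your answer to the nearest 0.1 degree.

5.1°

Two edge vectors: TP-A→TP-B = (-157, 465, 4), TP-A→TP-C = (738, 704, 86).
Normal n = (TP-A→TP-B) × (TP-A→TP-C) = (37174, 16454, -453698).
So ∂z/∂x = −n_x/n_z = 0.08194 and ∂z/∂y = −n_y/n_z = 0.03627.
Gradient magnitude |∇z| = √(a² + b²) = √(0.00671 + 0.00132) = 0.08960.
True dip = arctan(0.08960) = 5.1°, dipping toward WSW (azimuth ≈ 246°).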